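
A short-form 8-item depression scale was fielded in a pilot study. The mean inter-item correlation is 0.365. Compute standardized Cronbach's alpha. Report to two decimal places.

α = 0.82

Standardized α = k·r̄ / (1 + (k−1)·r̄) = 8 × 0.365 / (1 + 7 × 0.365)
  = 2.9200 / 3.5550 = 0.82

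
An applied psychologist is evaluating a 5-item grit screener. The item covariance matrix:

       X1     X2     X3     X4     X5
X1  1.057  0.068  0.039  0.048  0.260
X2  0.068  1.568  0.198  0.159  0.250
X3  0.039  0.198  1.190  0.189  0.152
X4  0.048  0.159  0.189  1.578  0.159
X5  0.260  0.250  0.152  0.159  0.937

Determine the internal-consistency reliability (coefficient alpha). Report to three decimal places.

Σσ²ᵢ = 1.057 + 1.568 + 1.190 + 1.578 + 0.937 = 6.330
Sum of off-diagonal covariances = 1.522
σ²_total = 6.330 + 2 × 1.522 = 9.374
α = (k/(k−1))·(1 − Σσ²ᵢ/σ²_total) = (5/4)·(1 − 6.330/9.374) = 0.406

α = 0.406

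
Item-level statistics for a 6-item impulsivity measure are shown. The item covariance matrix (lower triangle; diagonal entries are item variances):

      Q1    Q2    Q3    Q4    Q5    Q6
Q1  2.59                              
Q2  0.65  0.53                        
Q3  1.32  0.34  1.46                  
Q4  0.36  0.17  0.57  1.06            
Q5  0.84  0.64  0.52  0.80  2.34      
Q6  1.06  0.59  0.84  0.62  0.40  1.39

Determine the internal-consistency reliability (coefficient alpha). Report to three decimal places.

coefficient alpha = 0.810

ΣVar(i) = 2.59 + 0.53 + 1.46 + 1.06 + 2.34 + 1.39 = 9.37
Σ_{i<j} σ_ij = 9.72
Var(T) = 9.37 + 2 × 9.72 = 28.81
α = (k/(k−1))·(1 − ΣVar(i)/Var(T)) = (6/5)·(1 − 9.37/28.81) = 0.810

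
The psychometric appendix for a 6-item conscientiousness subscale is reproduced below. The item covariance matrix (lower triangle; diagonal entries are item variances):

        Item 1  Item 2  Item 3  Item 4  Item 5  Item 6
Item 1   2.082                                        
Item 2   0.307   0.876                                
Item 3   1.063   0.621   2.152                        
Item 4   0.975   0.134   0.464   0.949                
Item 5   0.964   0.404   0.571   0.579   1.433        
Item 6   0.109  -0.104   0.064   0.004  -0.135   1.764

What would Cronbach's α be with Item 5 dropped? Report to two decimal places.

Remaining items: Item 1, Item 2, Item 3, Item 4, Item 6 (k = 5).
sum of item variances = 2.082 + 0.876 + 2.152 + 0.949 + 1.764 = 7.823
σ²_T = 7.823 + 2 × 3.637 = 15.097
α (item deleted) = (5/4)·(1 − 7.823/15.097) = 0.60

α = 0.60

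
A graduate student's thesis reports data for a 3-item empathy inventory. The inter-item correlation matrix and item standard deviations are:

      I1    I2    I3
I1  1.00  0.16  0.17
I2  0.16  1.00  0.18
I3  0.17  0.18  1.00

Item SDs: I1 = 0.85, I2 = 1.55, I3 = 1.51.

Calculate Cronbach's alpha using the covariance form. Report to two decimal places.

Σσ²ᵢ = 0.85² + 1.55² + 1.51² = 5.4051
Covariances σ_ij = r_ij · s_i · s_j:
  σ(I1,I2) = 0.16 × 0.85 × 1.55 = 0.2108
  σ(I1,I3) = 0.17 × 0.85 × 1.51 = 0.2182
  σ(I2,I3) = 0.18 × 1.55 × 1.51 = 0.4213
σ²_T = Σσ²ᵢ + 2·Σσ_ij = 5.4051 + 2 × 0.8503 = 7.1057
α = (3/2)·(1 − 5.4051/7.1057) = 0.36

Cronbach's alpha = 0.36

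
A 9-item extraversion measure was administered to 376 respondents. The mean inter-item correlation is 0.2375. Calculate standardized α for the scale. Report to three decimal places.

Standardized α = k·r̄ / (1 + (k−1)·r̄) = 9 × 0.2375 / (1 + 8 × 0.2375)
  = 2.1375 / 2.9000 = 0.737

α = 0.737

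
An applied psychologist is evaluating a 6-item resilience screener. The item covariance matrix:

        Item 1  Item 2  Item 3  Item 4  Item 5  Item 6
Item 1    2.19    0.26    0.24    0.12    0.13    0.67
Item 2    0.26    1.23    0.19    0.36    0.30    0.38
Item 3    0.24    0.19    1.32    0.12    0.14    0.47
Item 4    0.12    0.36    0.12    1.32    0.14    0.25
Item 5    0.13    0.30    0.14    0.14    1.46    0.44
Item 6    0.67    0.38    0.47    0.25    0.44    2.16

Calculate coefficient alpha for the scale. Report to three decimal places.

α = 0.558

Σσᵢ² = 2.19 + 1.23 + 1.32 + 1.32 + 1.46 + 2.16 = 9.68
Sum of off-diagonal covariances = 4.21
σ²_T = 9.68 + 2 × 4.21 = 18.10
α = (k/(k−1))·(1 − Σσᵢ²/σ²_T) = (6/5)·(1 − 9.68/18.10) = 0.558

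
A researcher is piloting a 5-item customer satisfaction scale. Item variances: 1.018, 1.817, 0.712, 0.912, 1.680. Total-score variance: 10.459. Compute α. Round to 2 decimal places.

Σσ²ᵢ = 1.018 + 1.817 + 0.712 + 0.912 + 1.680 = 6.139
α = (k/(k−1))·(1 − Σσ²ᵢ/σ²_T) = (5/4)·(1 − 6.139/10.459) = 0.52

α = 0.52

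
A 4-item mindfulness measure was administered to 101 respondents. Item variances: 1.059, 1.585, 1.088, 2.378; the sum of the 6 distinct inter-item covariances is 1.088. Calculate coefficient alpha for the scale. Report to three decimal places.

α = 0.350

sum of item variances = 1.059 + 1.585 + 1.088 + 2.378 = 6.110
Sum of distinct covariances = 1.088
total variance = sum of item variances + 2·Σcov = 6.110 + 2 × 1.088 = 8.286
α = (4/3)·(1 − 6.110/8.286) = 0.350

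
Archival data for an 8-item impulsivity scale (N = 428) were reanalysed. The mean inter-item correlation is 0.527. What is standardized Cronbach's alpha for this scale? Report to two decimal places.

Standardized α = k·r̄ / (1 + (k−1)·r̄) = 8 × 0.527 / (1 + 7 × 0.527)
  = 4.2160 / 4.6890 = 0.90

standardized Cronbach's alpha = 0.90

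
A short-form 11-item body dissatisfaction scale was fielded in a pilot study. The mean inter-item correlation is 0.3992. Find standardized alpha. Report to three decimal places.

α = 0.880

Standardized α = k·r̄ / (1 + (k−1)·r̄) = 11 × 0.3992 / (1 + 10 × 0.3992)
  = 4.3912 / 4.9920 = 0.880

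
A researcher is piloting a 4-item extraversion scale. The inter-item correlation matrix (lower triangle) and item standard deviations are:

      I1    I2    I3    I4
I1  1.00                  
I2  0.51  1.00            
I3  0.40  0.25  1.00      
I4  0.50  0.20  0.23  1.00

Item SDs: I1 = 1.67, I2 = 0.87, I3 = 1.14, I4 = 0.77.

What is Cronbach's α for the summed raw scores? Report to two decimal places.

α = 0.67

Σσ²ᵢ = 1.67² + 0.87² + 1.14² + 0.77² = 5.4383
Covariances σ_ij = r_ij · s_i · s_j:
  σ(I1,I2) = 0.51 × 1.67 × 0.87 = 0.7410
  σ(I1,I3) = 0.40 × 1.67 × 1.14 = 0.7615
  σ(I1,I4) = 0.50 × 1.67 × 0.77 = 0.6430
  σ(I2,I3) = 0.25 × 0.87 × 1.14 = 0.2479
  σ(I2,I4) = 0.20 × 0.87 × 0.77 = 0.1340
  σ(I3,I4) = 0.23 × 1.14 × 0.77 = 0.2019
σ²_T = Σσ²ᵢ + 2·Σσ_ij = 5.4383 + 2 × 2.7293 = 10.8969
α = (4/3)·(1 − 5.4383/10.8969) = 0.67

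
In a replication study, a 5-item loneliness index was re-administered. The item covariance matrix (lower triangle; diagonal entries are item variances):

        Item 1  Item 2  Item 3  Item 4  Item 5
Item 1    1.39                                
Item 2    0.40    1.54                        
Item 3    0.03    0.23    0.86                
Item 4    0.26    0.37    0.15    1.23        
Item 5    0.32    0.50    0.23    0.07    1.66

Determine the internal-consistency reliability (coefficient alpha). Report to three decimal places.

coefficient alpha = 0.542

ΣVar(i) = 1.39 + 1.54 + 0.86 + 1.23 + 1.66 = 6.68
Sum of off-diagonal covariances = 2.56
σ²_T = 6.68 + 2 × 2.56 = 11.80
α = (k/(k−1))·(1 − ΣVar(i)/σ²_T) = (5/4)·(1 − 6.68/11.80) = 0.542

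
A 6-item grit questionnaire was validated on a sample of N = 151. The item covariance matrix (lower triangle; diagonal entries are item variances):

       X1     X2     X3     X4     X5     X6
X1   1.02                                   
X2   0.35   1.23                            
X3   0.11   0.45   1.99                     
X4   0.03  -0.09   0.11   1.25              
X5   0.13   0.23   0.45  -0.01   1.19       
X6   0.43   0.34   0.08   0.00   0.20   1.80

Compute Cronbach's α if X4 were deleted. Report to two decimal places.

Remaining items: X1, X2, X3, X5, X6 (k = 5).
sum of item variances = 1.02 + 1.23 + 1.99 + 1.19 + 1.80 = 7.23
σ²_total = 7.23 + 2 × 2.77 = 12.77
α (item deleted) = (5/4)·(1 − 7.23/12.77) = 0.54

α = 0.54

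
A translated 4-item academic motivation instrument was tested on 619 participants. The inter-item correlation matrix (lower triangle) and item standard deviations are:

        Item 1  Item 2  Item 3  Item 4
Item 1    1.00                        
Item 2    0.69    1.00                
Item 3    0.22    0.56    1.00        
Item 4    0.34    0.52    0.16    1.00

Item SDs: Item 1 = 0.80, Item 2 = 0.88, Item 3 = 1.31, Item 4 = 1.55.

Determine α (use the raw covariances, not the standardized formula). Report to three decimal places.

α = 0.673

Σσ²ᵢ = 0.80² + 0.88² + 1.31² + 1.55² = 5.5330
Covariances σ_ij = r_ij · s_i · s_j:
  σ(Item 1,Item 2) = 0.69 × 0.80 × 0.88 = 0.4858
  σ(Item 1,Item 3) = 0.22 × 0.80 × 1.31 = 0.2306
  σ(Item 1,Item 4) = 0.34 × 0.80 × 1.55 = 0.4216
  σ(Item 2,Item 3) = 0.56 × 0.88 × 1.31 = 0.6456
  σ(Item 2,Item 4) = 0.52 × 0.88 × 1.55 = 0.7093
  σ(Item 3,Item 4) = 0.16 × 1.31 × 1.55 = 0.3249
σ²_T = Σσ²ᵢ + 2·Σσ_ij = 5.5330 + 2 × 2.8178 = 11.1686
α = (4/3)·(1 − 5.5330/11.1686) = 0.673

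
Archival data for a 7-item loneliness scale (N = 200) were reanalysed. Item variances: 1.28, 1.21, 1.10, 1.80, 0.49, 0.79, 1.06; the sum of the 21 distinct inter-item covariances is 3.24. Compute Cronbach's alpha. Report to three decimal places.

sum of item variances = 1.28 + 1.21 + 1.10 + 1.80 + 0.49 + 0.79 + 1.06 = 7.73
Sum of distinct covariances = 3.24
σ²_total = sum of item variances + 2·Σcov = 7.73 + 2 × 3.24 = 14.21
α = (7/6)·(1 − 7.73/14.21) = 0.532

α = 0.532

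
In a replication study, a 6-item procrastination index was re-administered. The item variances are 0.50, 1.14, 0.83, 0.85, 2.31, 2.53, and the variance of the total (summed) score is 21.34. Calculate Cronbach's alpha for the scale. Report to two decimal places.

Σσ²ᵢ = 0.50 + 1.14 + 0.83 + 0.85 + 2.31 + 2.53 = 8.16
α = (k/(k−1))·(1 − Σσ²ᵢ/total variance) = (6/5)·(1 − 8.16/21.34) = 0.74

α = 0.74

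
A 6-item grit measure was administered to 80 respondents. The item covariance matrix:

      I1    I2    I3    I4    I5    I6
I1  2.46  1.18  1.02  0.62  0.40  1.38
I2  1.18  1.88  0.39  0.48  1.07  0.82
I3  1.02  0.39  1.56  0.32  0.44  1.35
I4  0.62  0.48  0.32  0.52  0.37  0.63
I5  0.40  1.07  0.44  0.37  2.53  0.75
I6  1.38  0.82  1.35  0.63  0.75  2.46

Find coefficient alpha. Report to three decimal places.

coefficient alpha = 0.796

Σσ²ᵢ = 2.46 + 1.88 + 1.56 + 0.52 + 2.53 + 2.46 = 11.41
Σ_{i<j} σ_ij = 11.22
σ²_T = 11.41 + 2 × 11.22 = 33.85
α = (k/(k−1))·(1 − Σσ²ᵢ/σ²_T) = (6/5)·(1 − 11.41/33.85) = 0.796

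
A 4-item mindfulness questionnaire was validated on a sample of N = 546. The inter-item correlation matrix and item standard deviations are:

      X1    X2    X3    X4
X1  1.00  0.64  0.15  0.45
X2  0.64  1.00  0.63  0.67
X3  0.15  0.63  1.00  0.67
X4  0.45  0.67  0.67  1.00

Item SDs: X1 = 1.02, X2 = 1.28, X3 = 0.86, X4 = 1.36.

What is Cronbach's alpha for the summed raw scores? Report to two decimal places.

α = 0.82

Σσ²ᵢ = 1.02² + 1.28² + 0.86² + 1.36² = 5.2680
Covariances σ_ij = r_ij · s_i · s_j:
  σ(X1,X2) = 0.64 × 1.02 × 1.28 = 0.8356
  σ(X1,X3) = 0.15 × 1.02 × 0.86 = 0.1316
  σ(X1,X4) = 0.45 × 1.02 × 1.36 = 0.6242
  σ(X2,X3) = 0.63 × 1.28 × 0.86 = 0.6935
  σ(X2,X4) = 0.67 × 1.28 × 1.36 = 1.1663
  σ(X3,X4) = 0.67 × 0.86 × 1.36 = 0.7836
σ²_T = Σσ²ᵢ + 2·Σσ_ij = 5.2680 + 2 × 4.2348 = 13.7376
α = (4/3)·(1 − 5.2680/13.7376) = 0.82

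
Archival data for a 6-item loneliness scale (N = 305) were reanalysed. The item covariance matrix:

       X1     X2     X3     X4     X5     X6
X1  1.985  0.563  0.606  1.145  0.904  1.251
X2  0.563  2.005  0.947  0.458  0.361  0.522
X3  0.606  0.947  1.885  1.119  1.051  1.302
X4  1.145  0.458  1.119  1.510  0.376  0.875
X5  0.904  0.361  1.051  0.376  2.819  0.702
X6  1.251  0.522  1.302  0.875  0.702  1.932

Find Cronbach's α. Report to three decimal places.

Σσ²ᵢ = 1.985 + 2.005 + 1.885 + 1.510 + 2.819 + 1.932 = 12.136
Σ_{i<j} σ_ij = 12.182
Var(T) = 12.136 + 2 × 12.182 = 36.500
α = (k/(k−1))·(1 − Σσ²ᵢ/Var(T)) = (6/5)·(1 − 12.136/36.500) = 0.801

α = 0.801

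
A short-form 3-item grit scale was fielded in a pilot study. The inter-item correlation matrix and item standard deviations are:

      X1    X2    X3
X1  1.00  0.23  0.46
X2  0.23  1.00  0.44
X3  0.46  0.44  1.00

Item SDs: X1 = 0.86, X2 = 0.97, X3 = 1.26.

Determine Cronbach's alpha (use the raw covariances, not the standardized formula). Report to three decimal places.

Cronbach's alpha = 0.644

Σσ²ᵢ = 0.86² + 0.97² + 1.26² = 3.2681
Covariances σ_ij = r_ij · s_i · s_j:
  σ(X1,X2) = 0.23 × 0.86 × 0.97 = 0.1919
  σ(X1,X3) = 0.46 × 0.86 × 1.26 = 0.4985
  σ(X2,X3) = 0.44 × 0.97 × 1.26 = 0.5378
σ²_T = Σσ²ᵢ + 2·Σσ_ij = 3.2681 + 2 × 1.2282 = 5.7245
α = (3/2)·(1 − 3.2681/5.7245) = 0.644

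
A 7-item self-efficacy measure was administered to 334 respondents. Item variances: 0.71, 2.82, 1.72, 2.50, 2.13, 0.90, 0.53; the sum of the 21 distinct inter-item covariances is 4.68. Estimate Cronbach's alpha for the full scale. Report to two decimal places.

Σσ²ᵢ = 0.71 + 2.82 + 1.72 + 2.50 + 2.13 + 0.90 + 0.53 = 11.31
Sum of distinct covariances = 4.68
σ²_T = Σσ²ᵢ + 2·Σcov = 11.31 + 2 × 4.68 = 20.67
α = (7/6)·(1 − 11.31/20.67) = 0.53

Cronbach's alpha = 0.53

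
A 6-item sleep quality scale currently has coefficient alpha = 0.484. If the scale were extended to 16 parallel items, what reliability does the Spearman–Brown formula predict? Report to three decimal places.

predicted reliability = 0.714

Length factor m = 16/6 = 2.6667
α' = m·α / (1 + (m−1)·α)
   = 16/6 × 0.484 / (1 + (16/6 − 1) × 0.484)
   = 1.2907 / 1.8067 = 0.714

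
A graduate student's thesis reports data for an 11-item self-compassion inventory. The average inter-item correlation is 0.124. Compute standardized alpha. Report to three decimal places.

Standardized α = k·r̄ / (1 + (k−1)·r̄) = 11 × 0.124 / (1 + 10 × 0.124)
  = 1.3640 / 2.2400 = 0.609

α = 0.609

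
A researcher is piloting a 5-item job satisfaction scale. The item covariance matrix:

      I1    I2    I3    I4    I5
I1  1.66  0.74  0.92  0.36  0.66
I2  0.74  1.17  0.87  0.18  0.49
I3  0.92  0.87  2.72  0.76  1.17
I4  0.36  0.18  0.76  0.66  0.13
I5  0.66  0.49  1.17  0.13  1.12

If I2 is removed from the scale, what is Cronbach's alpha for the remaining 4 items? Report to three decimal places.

Remaining items: I1, I3, I4, I5 (k = 4).
Σσ²ᵢ = 1.66 + 2.72 + 0.66 + 1.12 = 6.16
σ²_total = 6.16 + 2 × 4.00 = 14.16
α (item deleted) = (4/3)·(1 − 6.16/14.16) = 0.753

α = 0.753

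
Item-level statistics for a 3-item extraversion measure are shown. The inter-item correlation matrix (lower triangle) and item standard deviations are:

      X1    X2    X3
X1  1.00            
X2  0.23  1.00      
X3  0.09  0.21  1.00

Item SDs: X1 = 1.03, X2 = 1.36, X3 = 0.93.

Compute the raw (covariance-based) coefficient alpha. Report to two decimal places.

Σσ²ᵢ = 1.03² + 1.36² + 0.93² = 3.7754
Covariances σ_ij = r_ij · s_i · s_j:
  σ(X1,X2) = 0.23 × 1.03 × 1.36 = 0.3222
  σ(X1,X3) = 0.09 × 1.03 × 0.93 = 0.0862
  σ(X2,X3) = 0.21 × 1.36 × 0.93 = 0.2656
σ²_T = Σσ²ᵢ + 2·Σσ_ij = 3.7754 + 2 × 0.6740 = 5.1234
α = (3/2)·(1 − 3.7754/5.1234) = 0.39

α = 0.39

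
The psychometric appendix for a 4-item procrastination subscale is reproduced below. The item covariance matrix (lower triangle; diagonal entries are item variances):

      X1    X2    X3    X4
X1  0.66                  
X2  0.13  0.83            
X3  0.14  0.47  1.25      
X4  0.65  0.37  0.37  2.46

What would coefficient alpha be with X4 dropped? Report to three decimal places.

α = 0.526

Remaining items: X1, X2, X3 (k = 3).
Σσᵢ² = 0.66 + 0.83 + 1.25 = 2.74
Var(T) = 2.74 + 2 × 0.74 = 4.22
α (item deleted) = (3/2)·(1 − 2.74/4.22) = 0.526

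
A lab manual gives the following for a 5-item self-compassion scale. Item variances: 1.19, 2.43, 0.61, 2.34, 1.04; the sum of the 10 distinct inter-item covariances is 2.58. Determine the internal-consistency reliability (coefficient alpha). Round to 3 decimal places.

coefficient alpha = 0.505

ΣVar(i) = 1.19 + 2.43 + 0.61 + 2.34 + 1.04 = 7.61
Sum of distinct covariances = 2.58
total variance = ΣVar(i) + 2·Σcov = 7.61 + 2 × 2.58 = 12.77
α = (5/4)·(1 − 7.61/12.77) = 0.505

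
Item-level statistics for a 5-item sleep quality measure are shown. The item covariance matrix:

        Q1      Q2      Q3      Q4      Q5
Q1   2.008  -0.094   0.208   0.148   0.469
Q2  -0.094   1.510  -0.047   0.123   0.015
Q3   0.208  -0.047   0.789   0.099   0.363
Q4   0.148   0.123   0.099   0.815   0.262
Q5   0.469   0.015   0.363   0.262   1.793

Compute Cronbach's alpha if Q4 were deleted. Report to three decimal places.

Cronbach's alpha = 0.307

Remaining items: Q1, Q2, Q3, Q5 (k = 4).
Σσᵢ² = 2.008 + 1.510 + 0.789 + 1.793 = 6.100
Var(T) = 6.100 + 2 × 0.914 = 7.928
α (item deleted) = (4/3)·(1 − 6.100/7.928) = 0.307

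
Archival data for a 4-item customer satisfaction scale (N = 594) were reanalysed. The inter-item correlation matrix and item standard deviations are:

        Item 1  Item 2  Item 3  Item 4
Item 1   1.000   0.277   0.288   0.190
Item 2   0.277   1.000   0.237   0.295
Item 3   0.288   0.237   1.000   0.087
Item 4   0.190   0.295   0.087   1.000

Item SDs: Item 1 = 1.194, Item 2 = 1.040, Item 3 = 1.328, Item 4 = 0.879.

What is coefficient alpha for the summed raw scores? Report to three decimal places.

α = 0.537

Σσ²ᵢ = 1.194² + 1.040² + 1.328² + 0.879² = 5.0435
Covariances σ_ij = r_ij · s_i · s_j:
  σ(Item 1,Item 2) = 0.277 × 1.194 × 1.040 = 0.3440
  σ(Item 1,Item 3) = 0.288 × 1.194 × 1.328 = 0.4567
  σ(Item 1,Item 4) = 0.190 × 1.194 × 0.879 = 0.1994
  σ(Item 2,Item 3) = 0.237 × 1.040 × 1.328 = 0.3273
  σ(Item 2,Item 4) = 0.295 × 1.040 × 0.879 = 0.2697
  σ(Item 3,Item 4) = 0.087 × 1.328 × 0.879 = 0.1016
σ²_T = Σσ²ᵢ + 2·Σσ_ij = 5.0435 + 2 × 1.6987 = 8.4409
α = (4/3)·(1 − 5.0435/8.4409) = 0.537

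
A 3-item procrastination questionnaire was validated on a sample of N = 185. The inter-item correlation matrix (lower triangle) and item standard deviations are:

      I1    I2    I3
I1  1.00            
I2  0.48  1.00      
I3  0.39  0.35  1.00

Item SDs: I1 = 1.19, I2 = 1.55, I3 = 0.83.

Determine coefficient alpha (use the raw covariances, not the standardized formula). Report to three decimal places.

Σσ²ᵢ = 1.19² + 1.55² + 0.83² = 4.5075
Covariances σ_ij = r_ij · s_i · s_j:
  σ(I1,I2) = 0.48 × 1.19 × 1.55 = 0.8854
  σ(I1,I3) = 0.39 × 1.19 × 0.83 = 0.3852
  σ(I2,I3) = 0.35 × 1.55 × 0.83 = 0.4503
σ²_T = Σσ²ᵢ + 2·Σσ_ij = 4.5075 + 2 × 1.7209 = 7.9493
α = (3/2)·(1 − 4.5075/7.9493) = 0.649

α = 0.649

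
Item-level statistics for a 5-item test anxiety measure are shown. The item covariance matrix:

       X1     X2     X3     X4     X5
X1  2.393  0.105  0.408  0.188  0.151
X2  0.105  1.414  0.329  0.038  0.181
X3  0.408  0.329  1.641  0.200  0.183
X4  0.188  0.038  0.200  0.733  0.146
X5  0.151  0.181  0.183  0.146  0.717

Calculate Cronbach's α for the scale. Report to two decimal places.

α = 0.45

ΣVar(i) = 2.393 + 1.414 + 1.641 + 0.733 + 0.717 = 6.898
Sum of the distinct covariances = 1.929
total variance = 6.898 + 2 × 1.929 = 10.756
α = (k/(k−1))·(1 − ΣVar(i)/total variance) = (5/4)·(1 − 6.898/10.756) = 0.45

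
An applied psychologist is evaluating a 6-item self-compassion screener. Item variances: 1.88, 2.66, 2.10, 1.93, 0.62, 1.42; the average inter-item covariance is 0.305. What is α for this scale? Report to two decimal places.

Σσᵢ² = 1.88 + 2.66 + 2.10 + 1.93 + 0.62 + 1.42 = 10.61
Sum of the 15 distinct covariances = 15 × 0.305 = 4.575
Var(T) = Σσᵢ² + 2·Σcov = 10.61 + 2 × 4.575 = 19.760
α = (6/5)·(1 − 10.61/19.760) = 0.56

α = 0.56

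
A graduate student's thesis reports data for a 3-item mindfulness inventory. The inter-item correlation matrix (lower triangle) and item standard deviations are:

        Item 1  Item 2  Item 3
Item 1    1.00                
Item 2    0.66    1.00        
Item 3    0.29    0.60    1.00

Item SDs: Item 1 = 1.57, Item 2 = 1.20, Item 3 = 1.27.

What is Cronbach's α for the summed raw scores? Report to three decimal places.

Cronbach's α = 0.747

Σσ²ᵢ = 1.57² + 1.20² + 1.27² = 5.5178
Covariances σ_ij = r_ij · s_i · s_j:
  σ(Item 1,Item 2) = 0.66 × 1.57 × 1.20 = 1.2434
  σ(Item 1,Item 3) = 0.29 × 1.57 × 1.27 = 0.5782
  σ(Item 2,Item 3) = 0.60 × 1.20 × 1.27 = 0.9144
σ²_T = Σσ²ᵢ + 2·Σσ_ij = 5.5178 + 2 × 2.7360 = 10.9898
α = (3/2)·(1 − 5.5178/10.9898) = 0.747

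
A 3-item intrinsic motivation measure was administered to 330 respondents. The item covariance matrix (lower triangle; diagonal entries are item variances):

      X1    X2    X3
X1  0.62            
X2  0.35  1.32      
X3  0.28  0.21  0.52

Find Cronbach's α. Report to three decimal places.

Cronbach's α = 0.609

sum of item variances = 0.62 + 1.32 + 0.52 = 2.46
Sum of the distinct covariances = 0.84
σ²_T = 2.46 + 2 × 0.84 = 4.14
α = (k/(k−1))·(1 − sum of item variances/σ²_T) = (3/2)·(1 − 2.46/4.14) = 0.609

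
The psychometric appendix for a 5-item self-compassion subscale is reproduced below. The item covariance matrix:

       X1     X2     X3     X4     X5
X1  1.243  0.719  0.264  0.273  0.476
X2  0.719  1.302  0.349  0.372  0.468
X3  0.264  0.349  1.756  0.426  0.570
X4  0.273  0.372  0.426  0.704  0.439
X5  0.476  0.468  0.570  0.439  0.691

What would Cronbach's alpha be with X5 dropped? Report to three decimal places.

α = 0.653

Remaining items: X1, X2, X3, X4 (k = 4).
sum of item variances = 1.243 + 1.302 + 1.756 + 0.704 = 5.005
total variance = 5.005 + 2 × 2.403 = 9.811
α (item deleted) = (4/3)·(1 − 5.005/9.811) = 0.653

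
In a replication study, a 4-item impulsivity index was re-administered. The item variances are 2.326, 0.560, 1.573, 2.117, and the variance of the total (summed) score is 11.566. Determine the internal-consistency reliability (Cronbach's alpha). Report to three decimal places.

Cronbach's alpha = 0.575

Σσᵢ² = 2.326 + 0.560 + 1.573 + 2.117 = 6.576
α = (k/(k−1))·(1 − Σσᵢ²/σ²_total) = (4/3)·(1 − 6.576/11.566) = 0.575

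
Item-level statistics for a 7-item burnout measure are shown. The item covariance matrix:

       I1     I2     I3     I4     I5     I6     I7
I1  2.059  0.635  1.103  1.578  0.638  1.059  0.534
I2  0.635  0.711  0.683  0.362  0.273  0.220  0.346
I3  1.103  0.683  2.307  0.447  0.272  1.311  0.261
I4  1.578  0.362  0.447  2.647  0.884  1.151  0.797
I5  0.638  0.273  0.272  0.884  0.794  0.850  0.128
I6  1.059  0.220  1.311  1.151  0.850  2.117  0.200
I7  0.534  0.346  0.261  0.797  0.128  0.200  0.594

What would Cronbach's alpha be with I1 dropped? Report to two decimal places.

α = 0.77

Remaining items: I2, I3, I4, I5, I6, I7 (k = 6).
ΣVar(i) = 0.711 + 2.307 + 2.647 + 0.794 + 2.117 + 0.594 = 9.170
total variance = 9.170 + 2 × 8.185 = 25.540
α (item deleted) = (6/5)·(1 − 9.170/25.540) = 0.77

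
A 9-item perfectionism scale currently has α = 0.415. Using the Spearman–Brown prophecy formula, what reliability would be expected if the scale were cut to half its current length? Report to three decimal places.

Length factor m = 1/2
α' = m·α / (1 − (1−m)·α)
   = 1/2 × 0.415 / (1 − (1 − 1/2) × 0.415)
   = 0.2075 / 0.7925 = 0.262

predicted reliability = 0.262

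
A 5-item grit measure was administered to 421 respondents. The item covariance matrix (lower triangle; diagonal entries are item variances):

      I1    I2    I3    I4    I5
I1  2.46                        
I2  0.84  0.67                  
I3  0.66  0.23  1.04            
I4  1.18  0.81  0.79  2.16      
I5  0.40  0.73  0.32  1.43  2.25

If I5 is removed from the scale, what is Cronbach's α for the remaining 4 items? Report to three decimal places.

α = 0.783

Remaining items: I1, I2, I3, I4 (k = 4).
sum of item variances = 2.46 + 0.67 + 1.04 + 2.16 = 6.33
Var(T) = 6.33 + 2 × 4.51 = 15.35
α (item deleted) = (4/3)·(1 − 6.33/15.35) = 0.783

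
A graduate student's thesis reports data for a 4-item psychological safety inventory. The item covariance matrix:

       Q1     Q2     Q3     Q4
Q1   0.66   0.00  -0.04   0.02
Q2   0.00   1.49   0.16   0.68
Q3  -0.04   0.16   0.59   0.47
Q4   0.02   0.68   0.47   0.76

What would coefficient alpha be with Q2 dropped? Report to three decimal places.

α = 0.464

Remaining items: Q1, Q3, Q4 (k = 3).
Σσᵢ² = 0.66 + 0.59 + 0.76 = 2.01
σ²_total = 2.01 + 2 × 0.45 = 2.91
α (item deleted) = (3/2)·(1 − 2.01/2.91) = 0.464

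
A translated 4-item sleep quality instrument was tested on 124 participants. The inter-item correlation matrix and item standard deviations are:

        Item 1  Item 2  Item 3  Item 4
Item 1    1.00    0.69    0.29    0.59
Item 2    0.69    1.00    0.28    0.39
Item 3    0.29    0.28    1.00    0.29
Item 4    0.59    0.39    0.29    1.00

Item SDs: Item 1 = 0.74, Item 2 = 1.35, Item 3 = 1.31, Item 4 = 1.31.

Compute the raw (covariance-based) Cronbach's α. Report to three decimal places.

α = 0.702

Σσ²ᵢ = 0.74² + 1.35² + 1.31² + 1.31² = 5.8023
Covariances σ_ij = r_ij · s_i · s_j:
  σ(Item 1,Item 2) = 0.69 × 0.74 × 1.35 = 0.6893
  σ(Item 1,Item 3) = 0.29 × 0.74 × 1.31 = 0.2811
  σ(Item 1,Item 4) = 0.59 × 0.74 × 1.31 = 0.5719
  σ(Item 2,Item 3) = 0.28 × 1.35 × 1.31 = 0.4952
  σ(Item 2,Item 4) = 0.39 × 1.35 × 1.31 = 0.6897
  σ(Item 3,Item 4) = 0.29 × 1.31 × 1.31 = 0.4977
σ²_T = Σσ²ᵢ + 2·Σσ_ij = 5.8023 + 2 × 3.2249 = 12.2521
α = (4/3)·(1 − 5.8023/12.2521) = 0.702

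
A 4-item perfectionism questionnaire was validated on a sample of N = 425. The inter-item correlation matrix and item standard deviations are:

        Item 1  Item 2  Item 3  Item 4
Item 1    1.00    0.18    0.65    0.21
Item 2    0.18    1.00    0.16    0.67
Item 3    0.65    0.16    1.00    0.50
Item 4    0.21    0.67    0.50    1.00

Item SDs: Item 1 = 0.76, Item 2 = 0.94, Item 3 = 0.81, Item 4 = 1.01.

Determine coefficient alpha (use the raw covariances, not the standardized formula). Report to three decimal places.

Σσ²ᵢ = 0.76² + 0.94² + 0.81² + 1.01² = 3.1374
Covariances σ_ij = r_ij · s_i · s_j:
  σ(Item 1,Item 2) = 0.18 × 0.76 × 0.94 = 0.1286
  σ(Item 1,Item 3) = 0.65 × 0.76 × 0.81 = 0.4001
  σ(Item 1,Item 4) = 0.21 × 0.76 × 1.01 = 0.1612
  σ(Item 2,Item 3) = 0.16 × 0.94 × 0.81 = 0.1218
  σ(Item 2,Item 4) = 0.67 × 0.94 × 1.01 = 0.6361
  σ(Item 3,Item 4) = 0.50 × 0.81 × 1.01 = 0.4091
σ²_T = Σσ²ᵢ + 2·Σσ_ij = 3.1374 + 2 × 1.8569 = 6.8512
α = (4/3)·(1 − 3.1374/6.8512) = 0.723

α = 0.723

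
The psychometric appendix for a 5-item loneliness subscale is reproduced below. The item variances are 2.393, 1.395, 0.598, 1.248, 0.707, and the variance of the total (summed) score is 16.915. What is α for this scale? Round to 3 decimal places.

α = 0.781

sum of item variances = 2.393 + 1.395 + 0.598 + 1.248 + 0.707 = 6.341
α = (k/(k−1))·(1 − sum of item variances/σ²_T) = (5/4)·(1 − 6.341/16.915) = 0.781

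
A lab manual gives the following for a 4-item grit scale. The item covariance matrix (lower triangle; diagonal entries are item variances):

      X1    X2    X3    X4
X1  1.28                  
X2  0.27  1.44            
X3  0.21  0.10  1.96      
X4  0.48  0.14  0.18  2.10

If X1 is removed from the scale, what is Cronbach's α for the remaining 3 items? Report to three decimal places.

Remaining items: X2, X3, X4 (k = 3).
sum of item variances = 1.44 + 1.96 + 2.10 = 5.50
total variance = 5.50 + 2 × 0.42 = 6.34
α (item deleted) = (3/2)·(1 − 5.50/6.34) = 0.199

α = 0.199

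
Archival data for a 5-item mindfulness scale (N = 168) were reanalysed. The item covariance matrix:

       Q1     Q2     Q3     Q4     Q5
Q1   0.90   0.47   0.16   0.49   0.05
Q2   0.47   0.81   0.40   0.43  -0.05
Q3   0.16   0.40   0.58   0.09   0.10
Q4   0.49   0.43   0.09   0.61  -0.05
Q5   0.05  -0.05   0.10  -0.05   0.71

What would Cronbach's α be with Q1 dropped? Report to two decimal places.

Remaining items: Q2, Q3, Q4, Q5 (k = 4).
ΣVar(i) = 0.81 + 0.58 + 0.61 + 0.71 = 2.71
σ²_T = 2.71 + 2 × 0.92 = 4.55
α (item deleted) = (4/3)·(1 − 2.71/4.55) = 0.54

Cronbach's α = 0.54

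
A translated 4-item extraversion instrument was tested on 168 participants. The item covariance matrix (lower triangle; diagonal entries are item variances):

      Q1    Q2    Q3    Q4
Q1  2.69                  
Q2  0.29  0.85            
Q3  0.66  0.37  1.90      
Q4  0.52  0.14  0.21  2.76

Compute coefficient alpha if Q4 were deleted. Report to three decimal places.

coefficient alpha = 0.490

Remaining items: Q1, Q2, Q3 (k = 3).
Σσ²ᵢ = 2.69 + 0.85 + 1.90 = 5.44
total variance = 5.44 + 2 × 1.32 = 8.08
α (item deleted) = (3/2)·(1 − 5.44/8.08) = 0.490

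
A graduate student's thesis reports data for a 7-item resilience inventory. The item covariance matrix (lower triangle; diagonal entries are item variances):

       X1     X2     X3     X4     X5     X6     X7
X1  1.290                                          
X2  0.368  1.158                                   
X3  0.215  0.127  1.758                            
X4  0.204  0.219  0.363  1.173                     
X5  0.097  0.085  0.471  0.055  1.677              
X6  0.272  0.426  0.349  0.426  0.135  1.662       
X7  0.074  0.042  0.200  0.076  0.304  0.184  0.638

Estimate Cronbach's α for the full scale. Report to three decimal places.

sum of item variances = 1.290 + 1.158 + 1.758 + 1.173 + 1.677 + 1.662 + 0.638 = 9.356
Σ_{i<j} σ_ij = 4.692
σ²_total = 9.356 + 2 × 4.692 = 18.740
α = (k/(k−1))·(1 − sum of item variances/σ²_total) = (7/6)·(1 − 9.356/18.740) = 0.584

α = 0.584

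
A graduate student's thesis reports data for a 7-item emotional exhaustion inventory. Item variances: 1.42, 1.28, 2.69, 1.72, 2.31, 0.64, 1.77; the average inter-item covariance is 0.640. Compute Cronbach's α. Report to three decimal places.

sum of item variances = 1.42 + 1.28 + 2.69 + 1.72 + 2.31 + 0.64 + 1.77 = 11.83
Sum of the 21 distinct covariances = 21 × 0.640 = 13.440
total variance = sum of item variances + 2·Σcov = 11.83 + 2 × 13.440 = 38.710
α = (7/6)·(1 − 11.83/38.710) = 0.810

Cronbach's α = 0.810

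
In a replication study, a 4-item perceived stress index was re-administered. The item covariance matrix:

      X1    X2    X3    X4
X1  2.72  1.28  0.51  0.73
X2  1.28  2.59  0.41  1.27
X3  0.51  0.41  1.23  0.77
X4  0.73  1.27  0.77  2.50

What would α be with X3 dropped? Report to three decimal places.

Remaining items: X1, X2, X4 (k = 3).
Σσ²ᵢ = 2.72 + 2.59 + 2.50 = 7.81
σ²_T = 7.81 + 2 × 3.28 = 14.37
α (item deleted) = (3/2)·(1 − 7.81/14.37) = 0.685

α = 0.685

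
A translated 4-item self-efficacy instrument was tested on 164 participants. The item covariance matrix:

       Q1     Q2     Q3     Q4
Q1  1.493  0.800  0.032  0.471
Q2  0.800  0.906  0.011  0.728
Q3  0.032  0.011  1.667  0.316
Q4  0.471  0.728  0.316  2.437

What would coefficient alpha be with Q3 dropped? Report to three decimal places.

Remaining items: Q1, Q2, Q4 (k = 3).
ΣVar(i) = 1.493 + 0.906 + 2.437 = 4.836
σ²_T = 4.836 + 2 × 1.999 = 8.834
α (item deleted) = (3/2)·(1 − 4.836/8.834) = 0.679

coefficient alpha = 0.679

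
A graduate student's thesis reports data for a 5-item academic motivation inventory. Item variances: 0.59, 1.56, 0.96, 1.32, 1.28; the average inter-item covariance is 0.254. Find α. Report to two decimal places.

Σσ²ᵢ = 0.59 + 1.56 + 0.96 + 1.32 + 1.28 = 5.71
Sum of the 10 distinct covariances = 10 × 0.254 = 2.540
σ²_total = Σσ²ᵢ + 2·Σcov = 5.71 + 2 × 2.540 = 10.790
α = (5/4)·(1 − 5.71/10.790) = 0.59

α = 0.59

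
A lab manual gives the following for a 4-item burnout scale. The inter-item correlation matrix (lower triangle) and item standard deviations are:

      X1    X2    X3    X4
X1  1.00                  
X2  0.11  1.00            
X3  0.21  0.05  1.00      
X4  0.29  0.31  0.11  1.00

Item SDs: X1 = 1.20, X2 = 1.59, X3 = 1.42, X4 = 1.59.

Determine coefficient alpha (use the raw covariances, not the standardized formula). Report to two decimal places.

Σσ²ᵢ = 1.20² + 1.59² + 1.42² + 1.59² = 8.5126
Covariances σ_ij = r_ij · s_i · s_j:
  σ(X1,X2) = 0.11 × 1.20 × 1.59 = 0.2099
  σ(X1,X3) = 0.21 × 1.20 × 1.42 = 0.3578
  σ(X1,X4) = 0.29 × 1.20 × 1.59 = 0.5533
  σ(X2,X3) = 0.05 × 1.59 × 1.42 = 0.1129
  σ(X2,X4) = 0.31 × 1.59 × 1.59 = 0.7837
  σ(X3,X4) = 0.11 × 1.42 × 1.59 = 0.2484
σ²_T = Σσ²ᵢ + 2·Σσ_ij = 8.5126 + 2 × 2.2660 = 13.0446
α = (4/3)·(1 − 8.5126/13.0446) = 0.46

α = 0.46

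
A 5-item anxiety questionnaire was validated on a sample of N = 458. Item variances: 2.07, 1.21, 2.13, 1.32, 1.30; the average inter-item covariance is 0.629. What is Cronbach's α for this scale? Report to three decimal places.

ΣVar(i) = 2.07 + 1.21 + 2.13 + 1.32 + 1.30 = 8.03
Sum of the 10 distinct covariances = 10 × 0.629 = 6.290
total variance = ΣVar(i) + 2·Σcov = 8.03 + 2 × 6.290 = 20.610
α = (5/4)·(1 − 8.03/20.610) = 0.763

α = 0.763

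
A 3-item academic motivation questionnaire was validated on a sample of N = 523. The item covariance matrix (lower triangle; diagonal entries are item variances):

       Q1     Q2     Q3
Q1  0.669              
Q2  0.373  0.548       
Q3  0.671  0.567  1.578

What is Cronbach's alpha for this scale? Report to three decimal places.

α = 0.803

Σσᵢ² = 0.669 + 0.548 + 1.578 = 2.795
Σ_{i<j} σ_ij = 1.611
σ²_total = 2.795 + 2 × 1.611 = 6.017
α = (k/(k−1))·(1 − Σσᵢ²/σ²_total) = (3/2)·(1 − 2.795/6.017) = 0.803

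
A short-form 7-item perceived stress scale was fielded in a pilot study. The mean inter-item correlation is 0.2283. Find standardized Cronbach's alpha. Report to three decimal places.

α = 0.674

Standardized α = k·r̄ / (1 + (k−1)·r̄) = 7 × 0.2283 / (1 + 6 × 0.2283)
  = 1.5981 / 2.3698 = 0.674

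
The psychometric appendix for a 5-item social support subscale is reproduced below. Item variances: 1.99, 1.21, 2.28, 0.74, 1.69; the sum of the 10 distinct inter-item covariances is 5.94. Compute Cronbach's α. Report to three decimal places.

α = 0.750

sum of item variances = 1.99 + 1.21 + 2.28 + 0.74 + 1.69 = 7.91
Sum of distinct covariances = 5.94
total variance = sum of item variances + 2·Σcov = 7.91 + 2 × 5.94 = 19.79
α = (5/4)·(1 − 7.91/19.79) = 0.750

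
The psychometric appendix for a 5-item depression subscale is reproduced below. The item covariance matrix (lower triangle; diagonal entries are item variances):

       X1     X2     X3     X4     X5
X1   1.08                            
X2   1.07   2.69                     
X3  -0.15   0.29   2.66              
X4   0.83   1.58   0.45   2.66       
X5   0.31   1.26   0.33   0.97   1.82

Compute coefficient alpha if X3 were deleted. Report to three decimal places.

coefficient alpha = 0.791

Remaining items: X1, X2, X4, X5 (k = 4).
ΣVar(i) = 1.08 + 2.69 + 2.66 + 1.82 = 8.25
σ²_total = 8.25 + 2 × 6.02 = 20.29
α (item deleted) = (4/3)·(1 − 8.25/20.29) = 0.791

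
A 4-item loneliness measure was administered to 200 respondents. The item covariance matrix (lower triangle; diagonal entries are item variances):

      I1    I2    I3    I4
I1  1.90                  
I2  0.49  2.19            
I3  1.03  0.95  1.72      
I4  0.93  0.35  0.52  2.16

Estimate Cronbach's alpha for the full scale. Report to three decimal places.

α = 0.690

Σσ²ᵢ = 1.90 + 2.19 + 1.72 + 2.16 = 7.97
Sum of off-diagonal covariances = 4.27
σ²_T = 7.97 + 2 × 4.27 = 16.51
α = (k/(k−1))·(1 − Σσ²ᵢ/σ²_T) = (4/3)·(1 − 7.97/16.51) = 0.690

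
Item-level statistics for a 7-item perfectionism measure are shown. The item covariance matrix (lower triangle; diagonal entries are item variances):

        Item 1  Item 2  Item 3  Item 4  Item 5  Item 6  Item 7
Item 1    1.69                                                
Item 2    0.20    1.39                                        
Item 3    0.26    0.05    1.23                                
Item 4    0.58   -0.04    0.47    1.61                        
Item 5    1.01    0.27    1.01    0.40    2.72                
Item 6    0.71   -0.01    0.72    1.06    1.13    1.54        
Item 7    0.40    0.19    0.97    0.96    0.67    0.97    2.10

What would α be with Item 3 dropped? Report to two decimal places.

α = 0.73

Remaining items: Item 1, Item 2, Item 4, Item 5, Item 6, Item 7 (k = 6).
sum of item variances = 1.69 + 1.39 + 1.61 + 2.72 + 1.54 + 2.10 = 11.05
Var(T) = 11.05 + 2 × 8.50 = 28.05
α (item deleted) = (6/5)·(1 − 11.05/28.05) = 0.73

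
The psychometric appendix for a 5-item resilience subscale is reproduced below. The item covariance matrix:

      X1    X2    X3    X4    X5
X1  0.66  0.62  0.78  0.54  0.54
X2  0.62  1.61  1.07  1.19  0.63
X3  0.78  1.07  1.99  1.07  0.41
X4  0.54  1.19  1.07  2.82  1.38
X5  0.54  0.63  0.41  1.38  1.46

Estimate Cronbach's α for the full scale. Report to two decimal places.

Σσ²ᵢ = 0.66 + 1.61 + 1.99 + 2.82 + 1.46 = 8.54
Σ_{i<j} σ_ij = 8.23
Var(T) = 8.54 + 2 × 8.23 = 25.00
α = (k/(k−1))·(1 − Σσ²ᵢ/Var(T)) = (5/4)·(1 − 8.54/25.00) = 0.82

α = 0.82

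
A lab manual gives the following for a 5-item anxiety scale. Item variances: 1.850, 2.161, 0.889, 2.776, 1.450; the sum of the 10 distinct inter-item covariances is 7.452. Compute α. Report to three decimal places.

sum of item variances = 1.850 + 2.161 + 0.889 + 2.776 + 1.450 = 9.126
Sum of distinct covariances = 7.452
total variance = sum of item variances + 2·Σcov = 9.126 + 2 × 7.452 = 24.030
α = (5/4)·(1 − 9.126/24.030) = 0.775

α = 0.775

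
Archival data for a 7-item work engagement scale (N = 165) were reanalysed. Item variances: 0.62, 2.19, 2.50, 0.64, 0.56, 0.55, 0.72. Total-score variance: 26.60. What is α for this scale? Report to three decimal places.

α = 0.825

Σσᵢ² = 0.62 + 2.19 + 2.50 + 0.64 + 0.56 + 0.55 + 0.72 = 7.78
α = (k/(k−1))·(1 − Σσᵢ²/σ²_T) = (7/6)·(1 − 7.78/26.60) = 0.825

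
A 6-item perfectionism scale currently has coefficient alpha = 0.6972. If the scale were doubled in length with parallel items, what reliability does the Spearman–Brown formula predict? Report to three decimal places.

predicted reliability = 0.822

Length factor m = 2
α' = m·α / (1 + (m−1)·α)
   = 2 × 0.6972 / (1 + (2 − 1) × 0.6972)
   = 1.3944 / 1.6972 = 0.822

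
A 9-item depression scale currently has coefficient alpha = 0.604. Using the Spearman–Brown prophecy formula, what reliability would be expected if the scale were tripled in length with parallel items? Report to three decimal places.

Length factor m = 3
α' = m·α / (1 + (m−1)·α)
   = 3 × 0.604 / (1 + (3 − 1) × 0.604)
   = 1.8120 / 2.2080 = 0.821

predicted reliability = 0.821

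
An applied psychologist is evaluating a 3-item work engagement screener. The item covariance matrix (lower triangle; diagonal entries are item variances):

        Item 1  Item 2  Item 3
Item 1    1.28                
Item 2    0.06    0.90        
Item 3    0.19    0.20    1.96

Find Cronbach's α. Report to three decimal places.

α = 0.268

Σσ²ᵢ = 1.28 + 0.90 + 1.96 = 4.14
Sum of the distinct covariances = 0.45
σ²_T = 4.14 + 2 × 0.45 = 5.04
α = (k/(k−1))·(1 − Σσ²ᵢ/σ²_T) = (3/2)·(1 − 4.14/5.04) = 0.268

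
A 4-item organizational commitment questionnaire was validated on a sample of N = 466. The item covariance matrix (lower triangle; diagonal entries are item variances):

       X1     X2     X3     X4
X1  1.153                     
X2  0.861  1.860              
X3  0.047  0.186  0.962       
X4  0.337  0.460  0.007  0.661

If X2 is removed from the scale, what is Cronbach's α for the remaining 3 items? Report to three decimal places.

α = 0.330

Remaining items: X1, X3, X4 (k = 3).
Σσ²ᵢ = 1.153 + 0.962 + 0.661 = 2.776
σ²_total = 2.776 + 2 × 0.391 = 3.558
α (item deleted) = (3/2)·(1 − 2.776/3.558) = 0.330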